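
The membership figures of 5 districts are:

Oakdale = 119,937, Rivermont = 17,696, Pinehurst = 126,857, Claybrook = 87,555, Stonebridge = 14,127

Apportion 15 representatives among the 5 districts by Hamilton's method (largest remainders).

Oakdale=5, Rivermont=1, Pinehurst=5, Claybrook=4, Stonebridge=0

Total 366172; standard divisor 366172/15 ≈ 24411.467.
Standard quotas: Oakdale 4.9131, Rivermont 0.7249, Pinehurst 5.1966, Claybrook 3.5866, Stonebridge 0.5787.
Lower quotas: Oakdale 4, Rivermont 0, Pinehurst 5, Claybrook 3, Stonebridge 0 (sum 12, leaving 3 seats).
Remainders in descending order: Oakdale 0.9131, Rivermont 0.7249, Claybrook 0.5866, Stonebridge 0.5787, Pinehurst 0.1966.
Largest remainders: Oakdale, Rivermont, Claybrook receive the extra seats.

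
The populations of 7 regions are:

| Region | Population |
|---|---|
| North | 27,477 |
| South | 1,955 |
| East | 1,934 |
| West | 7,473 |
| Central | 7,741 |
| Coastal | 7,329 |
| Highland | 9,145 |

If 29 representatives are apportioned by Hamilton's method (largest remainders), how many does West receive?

Total 63054; standard divisor 63054/29 ≈ 2174.276.
Standard quotas: North 12.6373, South 0.8991, East 0.8895, West 3.4370, Central 3.5603, Coastal 3.3708, Highland 4.2060.
Lower quotas: North 12, South 0, East 0, West 3, Central 3, Coastal 3, Highland 4 (sum 25, leaving 4 seats).
Remainders in descending order: South 0.8991, East 0.8895, North 0.6373, Central 0.5603, West 0.4370, Coastal 0.3708, Highland 0.2060.
Largest remainders: South, East, North, Central receive the extra seats.
West receives 3.

3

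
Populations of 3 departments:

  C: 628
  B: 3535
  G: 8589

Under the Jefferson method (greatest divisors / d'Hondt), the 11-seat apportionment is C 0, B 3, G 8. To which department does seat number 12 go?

G

Priority for the next seat is population ÷ (current seats + 1).
Priorities: C 628.000, B 883.750, G 954.333.
Highest priority: G.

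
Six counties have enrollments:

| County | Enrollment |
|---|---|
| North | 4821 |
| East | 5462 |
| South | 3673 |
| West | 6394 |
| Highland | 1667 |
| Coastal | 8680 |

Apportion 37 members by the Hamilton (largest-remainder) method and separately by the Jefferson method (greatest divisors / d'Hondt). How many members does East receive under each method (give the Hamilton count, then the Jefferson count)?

7 and 6

Hamilton: North 6, East 7, South 4, West 8, Highland 2, Coastal 10.
Jefferson: North 6, East 6, South 4, West 8, Highland 2, Coastal 11.
East gets 7 under Hamilton and 6 under Jefferson.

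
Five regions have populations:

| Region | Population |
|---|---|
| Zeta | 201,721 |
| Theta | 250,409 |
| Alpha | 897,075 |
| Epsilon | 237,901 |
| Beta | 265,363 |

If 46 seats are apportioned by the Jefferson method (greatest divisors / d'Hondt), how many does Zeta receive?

Standard divisor 1852469/46 ≈ 40271.065; standard quotas: Zeta 5.009, Theta 6.218, Alpha 22.276, Epsilon 5.907, Beta 6.589.
Rounding down gives 5, 6, 22, 5, 6 = 44 seats, so the divisor must be adjusted.
With modified divisor 38500: modified quotas Zeta 5.240, Theta 6.504, Alpha 23.301, Epsilon 6.179, Beta 6.893.
Rounding down: Zeta 5, Theta 6, Alpha 23, Epsilon 6, Beta 6 (total 46).
Zeta receives 5.

5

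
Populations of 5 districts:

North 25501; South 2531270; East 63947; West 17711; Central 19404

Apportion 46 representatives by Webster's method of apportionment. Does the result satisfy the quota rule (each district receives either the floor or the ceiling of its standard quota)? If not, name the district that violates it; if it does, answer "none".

South

Standard quotas: North 0.441, South 43.810, East 1.107, West 0.307, Central 0.336.
Webster allocation: North 0, South 45, East 1, West 0, Central 0.
South has quota 43.810 (lower 43, upper 44) but receives 45 — outside the quota interval.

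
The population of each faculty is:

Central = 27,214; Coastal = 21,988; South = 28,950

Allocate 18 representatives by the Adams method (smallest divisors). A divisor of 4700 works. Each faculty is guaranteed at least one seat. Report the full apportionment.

With modified divisor 4700: modified quotas Central 5.790, Coastal 4.678, South 6.160.
Rounding up: Central 6, Coastal 5, South 7 (total 18).

Central=6; Coastal=5; South=7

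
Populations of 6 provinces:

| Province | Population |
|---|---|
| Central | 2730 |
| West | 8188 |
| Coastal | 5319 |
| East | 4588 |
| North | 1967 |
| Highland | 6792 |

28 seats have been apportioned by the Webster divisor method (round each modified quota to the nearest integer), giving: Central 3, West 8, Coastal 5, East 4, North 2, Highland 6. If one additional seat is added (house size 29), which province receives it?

Highland

Priority for the next seat is population ÷ (current seats + 0.5).
Priorities: Central 780.000, West 963.294, Coastal 967.091, East 1019.556, North 786.800, Highland 1044.923.
Highest priority: Highland.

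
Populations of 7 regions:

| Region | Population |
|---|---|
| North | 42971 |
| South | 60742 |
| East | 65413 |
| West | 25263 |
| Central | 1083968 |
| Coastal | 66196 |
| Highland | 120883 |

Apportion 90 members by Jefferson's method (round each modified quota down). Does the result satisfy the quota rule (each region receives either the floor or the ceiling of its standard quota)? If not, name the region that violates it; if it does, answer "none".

Central

Standard quotas: North 2.639, South 3.730, East 4.017, West 1.552, Central 66.572, Coastal 4.065, Highland 7.424.
Jefferson allocation: North 2, South 3, East 4, West 1, Central 69, Coastal 4, Highland 7.
Central has quota 66.572 (lower 66, upper 67) but receives 69 — outside the quota interval.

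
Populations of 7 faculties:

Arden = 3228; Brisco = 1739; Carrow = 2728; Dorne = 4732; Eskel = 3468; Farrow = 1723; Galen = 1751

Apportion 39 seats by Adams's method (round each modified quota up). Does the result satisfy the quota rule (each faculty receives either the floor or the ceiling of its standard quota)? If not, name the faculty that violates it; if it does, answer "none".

none

Standard quotas: Arden 6.500, Brisco 3.502, Carrow 5.493, Dorne 9.528, Eskel 6.983, Farrow 3.469, Galen 3.526.
Adams allocation: Arden 6, Brisco 4, Carrow 5, Dorne 9, Eskel 7, Farrow 4, Galen 4.
Every allocation lies between the lower and upper quota.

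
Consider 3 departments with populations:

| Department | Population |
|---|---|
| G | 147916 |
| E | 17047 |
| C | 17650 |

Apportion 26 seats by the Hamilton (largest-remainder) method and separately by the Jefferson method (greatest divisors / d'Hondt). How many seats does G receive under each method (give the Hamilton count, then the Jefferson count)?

Hamilton: G 21, E 2, C 3.
Jefferson: G 22, E 2, C 2.
G gets 21 under Hamilton and 22 under Jefferson.

21 and 22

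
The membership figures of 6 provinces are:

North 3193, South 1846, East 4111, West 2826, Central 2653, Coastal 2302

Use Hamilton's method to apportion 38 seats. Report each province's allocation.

North=7; South=4; East=9; West=7; Central=6; Coastal=5

Total 16931; standard divisor 16931/38 ≈ 445.553.
Standard quotas: North 7.166, South 4.143, East 9.227, West 6.343, Central 5.954, Coastal 5.167.
Lower quotas: North 7, South 4, East 9, West 6, Central 5, Coastal 5 (sum 36, leaving 2 seats).
Remainders in descending order: Central 0.954, West 0.343, East 0.227, Coastal 0.167, North 0.166, South 0.143.
The surplus seats go to Central, West.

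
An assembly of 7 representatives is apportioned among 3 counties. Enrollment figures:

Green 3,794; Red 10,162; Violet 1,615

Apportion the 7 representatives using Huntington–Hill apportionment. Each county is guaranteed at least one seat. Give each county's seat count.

Green 2, Red 4, Violet 1

With divisor 2478: modified quotas Green 1.531, Red 4.101, Violet 0.652.
Geometric-mean thresholds: Green √(1·2)=1.414, Red √(4·5)=4.472, Violet (min 1).
Each quota rounded against its threshold gives Green 2, Red 4, Violet 1 (total 7).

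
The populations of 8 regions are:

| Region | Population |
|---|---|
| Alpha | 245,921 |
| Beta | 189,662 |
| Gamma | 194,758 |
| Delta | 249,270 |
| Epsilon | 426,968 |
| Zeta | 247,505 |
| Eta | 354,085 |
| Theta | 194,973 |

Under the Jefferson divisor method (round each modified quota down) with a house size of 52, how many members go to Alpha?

6

Standard divisor 2103142/52 ≈ 40445.038; standard quotas: Alpha 6.080, Beta 4.689, Gamma 4.815, Delta 6.163, Epsilon 10.557, Zeta 6.120, Eta 8.755, Theta 4.821.
Rounding down gives 6, 4, 4, 6, 10, 6, 8, 4 = 48 seats, so the divisor must be adjusted.
With modified divisor 38400: modified quotas Alpha 6.404, Beta 4.939, Gamma 5.072, Delta 6.491, Epsilon 11.119, Zeta 6.445, Eta 9.221, Theta 5.077.
Rounding down: Alpha 6, Beta 4, Gamma 5, Delta 6, Epsilon 11, Zeta 6, Eta 9, Theta 5 (total 52).
Alpha receives 6.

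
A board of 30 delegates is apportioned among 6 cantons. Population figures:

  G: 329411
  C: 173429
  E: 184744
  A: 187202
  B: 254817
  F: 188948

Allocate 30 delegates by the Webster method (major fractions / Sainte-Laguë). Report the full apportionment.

Standard divisor 1318551/30 ≈ 43951.7; standard quotas: G 7.495, C 3.946, E 4.203, A 4.259, B 5.798, F 4.299.
Rounding to the nearest integer gives 7, 4, 4, 4, 6, 4 = 29 seats, so the divisor must be adjusted.
With modified divisor 43000: modified quotas G 7.661, C 4.033, E 4.296, A 4.354, B 5.926, F 4.394.
Rounding to the nearest integer: G 8, C 4, E 4, A 4, B 6, F 4 (total 30).

G 8, C 4, E 4, A 4, B 6, F 4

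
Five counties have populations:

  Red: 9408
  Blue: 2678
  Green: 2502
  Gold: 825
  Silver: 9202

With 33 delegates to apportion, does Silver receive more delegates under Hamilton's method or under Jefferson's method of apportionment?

Hamilton: Red 13, Blue 4, Green 3, Gold 1, Silver 12.
Jefferson: Red 13, Blue 3, Green 3, Gold 1, Silver 13.
Silver gets 12 under Hamilton and 13 under Jefferson.

Jefferson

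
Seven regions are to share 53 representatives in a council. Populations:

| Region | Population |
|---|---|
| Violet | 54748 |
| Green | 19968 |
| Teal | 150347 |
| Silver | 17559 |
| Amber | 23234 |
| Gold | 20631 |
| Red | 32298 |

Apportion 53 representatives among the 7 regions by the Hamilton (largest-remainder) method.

Violet 9; Green 3; Teal 25; Silver 3; Amber 4; Gold 4; Red 5

The standard divisor is 318785/53 ≈ 6014.811.
Standard quotas: Violet 9.1022, Green 3.3198, Teal 24.9961, Silver 2.9193, Amber 3.8628, Gold 3.4300, Red 5.3697.
Lower quotas: Violet 9, Green 3, Teal 24, Silver 2, Amber 3, Gold 3, Red 5 (sum 49, leaving 4 seats).
Remainders in descending order: Teal 0.9961, Silver 0.9193, Amber 0.8628, Gold 0.4300, Red 0.3697, Green 0.3198, Violet 0.1022.
The surplus seats go to Teal, Silver, Amber, Gold.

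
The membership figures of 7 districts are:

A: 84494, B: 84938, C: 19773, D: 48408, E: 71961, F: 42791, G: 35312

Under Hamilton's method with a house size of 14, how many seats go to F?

The standard divisor is 387677/14 ≈ 27691.214.
Standard quotas: A 3.0513, B 3.0673, C 0.7141, D 1.7481, E 2.5987, F 1.5453, G 1.2752.
Lower quotas: A 3, B 3, C 0, D 1, E 2, F 1, G 1 (sum 11, leaving 3 seats).
Remainders in descending order: D 0.7481, C 0.7141, E 0.5987, F 0.5453, G 0.2752, B 0.0673, A 0.0513.
The surplus seats go to D, C, E.
F receives 1.

1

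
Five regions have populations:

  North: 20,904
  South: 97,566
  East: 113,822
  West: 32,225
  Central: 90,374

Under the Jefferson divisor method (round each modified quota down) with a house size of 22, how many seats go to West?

Standard divisor 354891/22 ≈ 16131.409; standard quotas: North 1.296, South 6.048, East 7.056, West 1.998, Central 5.602.
Rounding down gives 1, 6, 7, 1, 5 = 20 seats, so the divisor must be adjusted.
With modified divisor 14600: modified quotas North 1.432, South 6.683, East 7.796, West 2.207, Central 6.190.
Rounding down: North 1, South 6, East 7, West 2, Central 6 (total 22).
West receives 2.

2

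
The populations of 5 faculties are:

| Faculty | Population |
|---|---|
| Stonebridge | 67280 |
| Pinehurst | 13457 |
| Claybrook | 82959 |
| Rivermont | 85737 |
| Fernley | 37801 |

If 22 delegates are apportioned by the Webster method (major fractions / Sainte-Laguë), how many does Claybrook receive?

6

Standard divisor 287234/22 ≈ 13056.091; standard quotas: Stonebridge 5.153, Pinehurst 1.031, Claybrook 6.354, Rivermont 6.567, Fernley 2.895.
Rounding to the nearest integer gives Stonebridge 5, Pinehurst 1, Claybrook 6, Rivermont 7, Fernley 3 — total 22, matching the house size, so no adjustment is needed.
Claybrook receives 6.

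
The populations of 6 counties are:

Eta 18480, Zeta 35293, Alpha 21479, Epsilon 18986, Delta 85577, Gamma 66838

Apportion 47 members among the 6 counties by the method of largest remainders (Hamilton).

Total 246653; standard divisor 246653/47 ≈ 5247.936.
Standard quotas: Eta 3.5214, Zeta 6.7251, Alpha 4.0928, Epsilon 3.6178, Delta 16.3068, Gamma 12.7361.
Lower quotas: Eta 3, Zeta 6, Alpha 4, Epsilon 3, Delta 16, Gamma 12 (sum 44, leaving 3 seats).
Remainders in descending order: Gamma 0.7361, Zeta 0.7251, Epsilon 0.6178, Eta 0.5214, Delta 0.3068, Alpha 0.0928.
The surplus seats go to Gamma, Zeta, Epsilon.

Eta 3; Zeta 7; Alpha 4; Epsilon 4; Delta 16; Gamma 13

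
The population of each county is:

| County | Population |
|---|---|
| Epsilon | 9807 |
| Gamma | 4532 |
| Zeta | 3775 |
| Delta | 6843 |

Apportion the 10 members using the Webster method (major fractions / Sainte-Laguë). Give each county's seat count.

Standard divisor 24957/10 ≈ 2495.7; standard quotas: Epsilon 3.930, Gamma 1.816, Zeta 1.513, Delta 2.742.
Rounding to the nearest integer gives 4, 2, 2, 3 = 11 seats, so the divisor must be adjusted.
With modified divisor 2600: modified quotas Epsilon 3.772, Gamma 1.743, Zeta 1.452, Delta 2.632.
Rounding to the nearest integer: Epsilon 4, Gamma 2, Zeta 1, Delta 3 (total 10).

Epsilon 4, Gamma 2, Zeta 1, Delta 3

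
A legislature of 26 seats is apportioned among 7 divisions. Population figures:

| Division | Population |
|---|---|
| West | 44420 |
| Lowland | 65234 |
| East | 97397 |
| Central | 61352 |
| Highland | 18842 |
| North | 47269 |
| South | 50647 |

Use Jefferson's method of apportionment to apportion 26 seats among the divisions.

Standard divisor 385161/26 ≈ 14813.885; standard quotas: West 2.999, Lowland 4.404, East 6.575, Central 4.142, Highland 1.272, North 3.191, South 3.419.
Rounding down gives 2, 4, 6, 4, 1, 3, 3 = 23 seats, so the divisor must be adjusted.
With modified divisor 12900: modified quotas West 3.443, Lowland 5.057, East 7.550, Central 4.756, Highland 1.461, North 3.664, South 3.926.
Rounding down: West 3, Lowland 5, East 7, Central 4, Highland 1, North 3, South 3 (total 26).

West=3; Lowland=5; East=7; Central=4; Highland=1; North=3; South=3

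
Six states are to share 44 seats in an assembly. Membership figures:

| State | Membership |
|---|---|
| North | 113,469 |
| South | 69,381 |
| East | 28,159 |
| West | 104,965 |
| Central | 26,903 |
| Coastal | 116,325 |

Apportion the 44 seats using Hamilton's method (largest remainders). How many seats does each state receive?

The standard divisor is 459202/44 ≈ 10436.409.
Standard quotas: North 10.8724, South 6.6480, East 2.6982, West 10.0576, Central 2.5778, Coastal 11.1461.
Lower quotas: North 10, South 6, East 2, West 10, Central 2, Coastal 11 (sum 41, leaving 3 seats).
Remainders in descending order: North 0.8724, East 0.6982, South 0.6480, Central 0.5778, Coastal 0.1461, West 0.0576.
The surplus seats go to North, East, South.

North=11, South=7, East=3, West=10, Central=2, Coastal=11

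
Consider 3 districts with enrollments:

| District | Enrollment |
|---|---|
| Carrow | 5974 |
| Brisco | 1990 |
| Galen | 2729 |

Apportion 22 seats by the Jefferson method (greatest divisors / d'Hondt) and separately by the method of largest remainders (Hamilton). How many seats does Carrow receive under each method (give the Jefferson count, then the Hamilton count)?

13 and 12

Jefferson: Carrow 13, Brisco 4, Galen 5.
Hamilton: Carrow 12, Brisco 4, Galen 6.
Carrow gets 13 under Jefferson and 12 under Hamilton.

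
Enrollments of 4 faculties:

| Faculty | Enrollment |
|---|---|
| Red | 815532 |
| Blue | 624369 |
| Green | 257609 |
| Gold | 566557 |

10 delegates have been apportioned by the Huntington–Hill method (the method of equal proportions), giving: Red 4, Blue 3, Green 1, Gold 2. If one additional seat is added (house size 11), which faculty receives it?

Priority for the next seat is population ÷ (√(s·(s+1))).
Priorities: Red 182358.499, Blue 180239.805, Green 182157.071, Gold 231295.927.
Highest priority: Gold.

Gold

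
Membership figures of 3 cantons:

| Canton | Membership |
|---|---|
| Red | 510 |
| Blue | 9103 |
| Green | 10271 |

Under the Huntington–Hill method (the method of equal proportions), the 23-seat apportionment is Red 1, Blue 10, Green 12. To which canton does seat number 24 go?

Blue

Priority for the next seat is population ÷ (√(s·(s+1))).
Priorities: Red 360.624, Blue 867.937, Green 822.338.
Highest priority: Blue.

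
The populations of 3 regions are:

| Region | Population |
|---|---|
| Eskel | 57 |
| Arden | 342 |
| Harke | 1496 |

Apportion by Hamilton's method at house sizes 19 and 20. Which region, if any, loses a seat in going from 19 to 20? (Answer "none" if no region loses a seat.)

Eskel

At 19 seats: Eskel 1, Arden 3, Harke 15.
At 20 seats: Eskel 0, Arden 4, Harke 16.
Eskel drops from 1 to 0.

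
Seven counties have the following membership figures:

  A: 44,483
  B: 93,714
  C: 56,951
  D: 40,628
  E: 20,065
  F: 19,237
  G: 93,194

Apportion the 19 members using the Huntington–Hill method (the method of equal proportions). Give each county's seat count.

A: 2, B: 5, C: 3, D: 2, E: 1, F: 1, G: 5

With divisor 19499: modified quotas A 2.281, B 4.806, C 2.921, D 2.084, E 1.029, F 0.987, G 4.779.
Geometric-mean thresholds: A √(2·3)=2.449, B √(4·5)=4.472, C √(2·3)=2.449, D √(2·3)=2.449, E √(1·2)=1.414, F (min 1), G √(4·5)=4.472.
Each quota rounded against its threshold gives A 2, B 5, C 3, D 2, E 1, F 1, G 5 (total 19).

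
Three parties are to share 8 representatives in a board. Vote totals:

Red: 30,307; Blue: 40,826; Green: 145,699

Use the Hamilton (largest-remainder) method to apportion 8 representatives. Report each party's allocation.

Red=1; Blue=2; Green=5

The standard divisor is 216832/8 = 27104.
Standard quotas: Red 1.1182, Blue 1.5063, Green 5.3756.
Lower quotas: Red 1, Blue 1, Green 5 (sum 7, leaving 1 seat).
Remainders in descending order: Blue 0.5063, Green 0.3756, Red 0.1182.
The surplus seat goes to Blue.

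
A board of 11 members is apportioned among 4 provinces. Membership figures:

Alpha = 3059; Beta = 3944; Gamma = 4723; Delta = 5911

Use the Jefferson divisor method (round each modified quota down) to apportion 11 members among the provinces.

Standard divisor 17637/11 ≈ 1603.364; standard quotas: Alpha 1.908, Beta 2.460, Gamma 2.946, Delta 3.687.
Rounding down gives 1, 2, 2, 3 = 8 seats, so the divisor must be adjusted.
With modified divisor 1400: modified quotas Alpha 2.185, Beta 2.817, Gamma 3.374, Delta 4.222.
Rounding down: Alpha 2, Beta 2, Gamma 3, Delta 4 (total 11).

Alpha 2, Beta 2, Gamma 3, Delta 4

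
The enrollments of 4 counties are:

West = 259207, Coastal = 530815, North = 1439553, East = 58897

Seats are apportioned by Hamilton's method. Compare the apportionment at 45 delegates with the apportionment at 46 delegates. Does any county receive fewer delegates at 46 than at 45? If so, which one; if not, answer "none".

At 45 seats: West 5, Coastal 11, North 28, East 1.
At 46 seats: West 5, Coastal 11, North 29, East 1.
No county's allocation decreased.

none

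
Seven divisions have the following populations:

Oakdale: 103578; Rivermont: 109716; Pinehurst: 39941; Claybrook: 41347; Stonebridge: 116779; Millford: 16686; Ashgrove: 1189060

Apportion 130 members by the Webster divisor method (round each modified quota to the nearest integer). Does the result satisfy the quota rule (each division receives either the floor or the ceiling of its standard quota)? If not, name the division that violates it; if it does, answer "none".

Ashgrove

Standard quotas: Oakdale 8.327, Rivermont 8.820, Pinehurst 3.211, Claybrook 3.324, Stonebridge 9.388, Millford 1.341, Ashgrove 95.589.
Webster allocation: Oakdale 8, Rivermont 9, Pinehurst 3, Claybrook 3, Stonebridge 9, Millford 1, Ashgrove 97.
Ashgrove has quota 95.589 (lower 95, upper 96) but receives 97 — outside the quota interval.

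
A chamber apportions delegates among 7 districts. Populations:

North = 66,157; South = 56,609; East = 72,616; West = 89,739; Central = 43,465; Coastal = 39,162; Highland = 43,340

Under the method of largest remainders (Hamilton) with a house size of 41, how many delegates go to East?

7

Standard divisor: 411088 ÷ 41 ≈ 10026.537.
Standard quotas: North 6.5982, South 5.6459, East 7.2424, West 8.9501, Central 4.3350, Coastal 3.9058, Highland 4.3225.
Lower quotas: North 6, South 5, East 7, West 8, Central 4, Coastal 3, Highland 4 (sum 37, leaving 4 seats).
Remainders in descending order: West 0.9501, Coastal 0.9058, South 0.6459, North 0.5982, Central 0.3350, Highland 0.3225, East 0.2424.
Largest remainders: West, Coastal, South, North receive the extra seats.
East receives 7.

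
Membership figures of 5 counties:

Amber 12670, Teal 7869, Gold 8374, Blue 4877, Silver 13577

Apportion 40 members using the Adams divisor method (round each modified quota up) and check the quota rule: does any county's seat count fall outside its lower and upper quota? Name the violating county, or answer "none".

Standard quotas: Amber 10.699, Teal 6.645, Gold 7.072, Blue 4.118, Silver 11.465.
Adams allocation: Amber 11, Teal 7, Gold 7, Blue 4, Silver 11.
Every allocation lies between the lower and upper quota.

none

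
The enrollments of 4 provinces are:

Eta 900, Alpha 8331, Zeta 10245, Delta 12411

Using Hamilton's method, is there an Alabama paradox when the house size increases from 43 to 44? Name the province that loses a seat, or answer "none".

At 43 seats: Eta 1, Alpha 11, Zeta 14, Delta 17.
At 44 seats: Eta 1, Alpha 12, Zeta 14, Delta 17.
No province's allocation decreased.

none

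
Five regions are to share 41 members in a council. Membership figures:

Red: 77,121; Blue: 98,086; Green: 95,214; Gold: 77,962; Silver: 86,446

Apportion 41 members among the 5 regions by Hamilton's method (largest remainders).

Standard divisor: 434829 ÷ 41 ≈ 10605.585.
Standard quotas: Red 7.2717, Blue 9.2485, Green 8.9777, Gold 7.3510, Silver 8.1510.
Lower quotas: Red 7, Blue 9, Green 8, Gold 7, Silver 8 (sum 39, leaving 2 seats).
Remainders in descending order: Green 0.9777, Gold 0.3510, Red 0.2717, Blue 0.2485, Silver 0.1510.
Largest remainders: Green, Gold receive the extra seats.

Red 7; Blue 9; Green 9; Gold 8; Silver 8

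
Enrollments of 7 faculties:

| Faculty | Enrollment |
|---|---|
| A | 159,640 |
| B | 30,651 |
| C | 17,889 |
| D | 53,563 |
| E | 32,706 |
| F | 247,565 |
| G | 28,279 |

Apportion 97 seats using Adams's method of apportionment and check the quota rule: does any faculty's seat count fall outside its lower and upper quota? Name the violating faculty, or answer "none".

Standard quotas: A 27.153, B 5.213, C 3.043, D 9.110, E 5.563, F 42.108, G 4.810.
Adams allocation: A 27, B 6, C 3, D 9, E 6, F 41, G 5.
F has quota 42.108 (lower 42, upper 43) but receives 41 — outside the quota interval.

F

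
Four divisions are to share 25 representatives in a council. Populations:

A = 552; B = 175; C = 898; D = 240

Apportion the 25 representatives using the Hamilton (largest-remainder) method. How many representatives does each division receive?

Total 1865; standard divisor 1865/25 ≈ 74.6.
Standard quotas: A 7.399, B 2.346, C 12.038, D 3.217.
Lower quotas: A 7, B 2, C 12, D 3 (sum 24, leaving 1 seat).
Remainders in descending order: A 0.399, B 0.346, D 0.217, C 0.038.
Largest remainder: A receives the extra seat.

A=8, B=2, C=12, D=3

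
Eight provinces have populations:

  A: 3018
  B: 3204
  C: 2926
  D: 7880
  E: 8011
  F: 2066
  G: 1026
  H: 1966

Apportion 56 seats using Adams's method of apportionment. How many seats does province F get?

Standard divisor 30097/56 ≈ 537.446; standard quotas: A 5.615, B 5.962, C 5.444, D 14.662, E 14.906, F 3.844, G 1.909, H 3.658.
Rounding up gives 6, 6, 6, 15, 15, 4, 2, 4 = 58 seats, so the divisor must be adjusted.
With modified divisor 580: modified quotas A 5.203, B 5.524, C 5.045, D 13.586, E 13.812, F 3.562, G 1.769, H 3.390.
Rounding up: A 6, B 6, C 6, D 14, E 14, F 4, G 2, H 4 (total 56).
F receives 4.

4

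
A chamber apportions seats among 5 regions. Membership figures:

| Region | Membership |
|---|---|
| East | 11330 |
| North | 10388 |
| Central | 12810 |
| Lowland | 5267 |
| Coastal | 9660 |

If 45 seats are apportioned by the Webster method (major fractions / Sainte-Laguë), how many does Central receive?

Standard divisor 49455/45 ≈ 1099; standard quotas: East 10.309, North 9.452, Central 11.656, Lowland 4.793, Coastal 8.790.
Rounding to the nearest integer gives East 10, North 9, Central 12, Lowland 5, Coastal 9 — total 45, matching the house size, so no adjustment is needed.
Central receives 12.

12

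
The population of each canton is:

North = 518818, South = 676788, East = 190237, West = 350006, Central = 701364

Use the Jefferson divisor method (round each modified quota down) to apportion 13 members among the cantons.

Standard divisor 2437213/13 ≈ 187477.923; standard quotas: North 2.767, South 3.610, East 1.015, West 1.867, Central 3.741.
Rounding down gives 2, 3, 1, 1, 3 = 10 seats, so the divisor must be adjusted.
With modified divisor 171100: modified quotas North 3.032, South 3.956, East 1.112, West 2.046, Central 4.099.
Rounding down: North 3, South 3, East 1, West 2, Central 4 (total 13).

North=3, South=3, East=1, West=2, Central=4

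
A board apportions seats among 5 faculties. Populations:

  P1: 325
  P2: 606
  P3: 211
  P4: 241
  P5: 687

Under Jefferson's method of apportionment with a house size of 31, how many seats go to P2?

9

Standard divisor 2070/31 ≈ 66.774; standard quotas: P1 4.867, P2 9.075, P3 3.160, P4 3.609, P5 10.288.
Rounding down gives 4, 9, 3, 3, 10 = 29 seats, so the divisor must be adjusted.
With modified divisor 62: modified quotas P1 5.242, P2 9.774, P3 3.403, P4 3.887, P5 11.081.
Rounding down: P1 5, P2 9, P3 3, P4 3, P5 11 (total 31).
P2 receives 9.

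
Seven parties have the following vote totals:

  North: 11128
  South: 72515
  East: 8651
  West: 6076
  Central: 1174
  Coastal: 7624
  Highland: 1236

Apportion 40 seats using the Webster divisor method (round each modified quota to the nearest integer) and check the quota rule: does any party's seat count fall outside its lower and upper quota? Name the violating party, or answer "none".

Standard quotas: North 4.106, South 26.757, East 3.192, West 2.242, Central 0.433, Coastal 2.813, Highland 0.456.
Webster allocation: North 4, South 28, East 3, West 2, Central 0, Coastal 3, Highland 0.
South has quota 26.757 (lower 26, upper 27) but receives 28 — outside the quota interval.

South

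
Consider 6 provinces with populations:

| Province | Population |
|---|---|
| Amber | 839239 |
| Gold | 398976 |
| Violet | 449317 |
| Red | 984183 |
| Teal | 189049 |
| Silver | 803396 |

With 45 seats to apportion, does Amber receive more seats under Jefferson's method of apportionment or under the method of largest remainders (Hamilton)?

Jefferson

Jefferson: Amber 11, Gold 5, Violet 5, Red 12, Teal 2, Silver 10.
Hamilton: Amber 10, Gold 5, Violet 6, Red 12, Teal 2, Silver 10.
Amber gets 11 under Jefferson and 10 under Hamilton.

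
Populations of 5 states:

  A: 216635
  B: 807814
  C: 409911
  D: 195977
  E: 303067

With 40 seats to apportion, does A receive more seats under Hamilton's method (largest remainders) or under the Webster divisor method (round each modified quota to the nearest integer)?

Hamilton

Hamilton: A 5, B 17, C 8, D 4, E 6.
Webster: A 4, B 17, C 9, D 4, E 6.
A gets 5 under Hamilton and 4 under Webster.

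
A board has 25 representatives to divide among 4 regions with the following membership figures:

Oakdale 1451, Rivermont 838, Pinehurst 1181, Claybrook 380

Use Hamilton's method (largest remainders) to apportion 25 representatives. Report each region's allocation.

The standard divisor is 3850/25 = 154.
Standard quotas: Oakdale 9.422, Rivermont 5.442, Pinehurst 7.669, Claybrook 2.468.
Lower quotas: Oakdale 9, Rivermont 5, Pinehurst 7, Claybrook 2 (sum 23, leaving 2 seats).
Remainders in descending order: Pinehurst 0.669, Claybrook 0.468, Rivermont 0.442, Oakdale 0.422.
Largest remainders: Pinehurst, Claybrook receive the extra seats.

Oakdale 9, Rivermont 5, Pinehurst 8, Claybrook 3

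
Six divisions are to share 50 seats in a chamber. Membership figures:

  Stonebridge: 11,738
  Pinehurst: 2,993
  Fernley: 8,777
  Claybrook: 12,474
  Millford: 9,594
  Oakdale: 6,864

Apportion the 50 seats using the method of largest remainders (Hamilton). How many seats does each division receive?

Standard divisor: 52440 ÷ 50 ≈ 1048.8.
Standard quotas: Stonebridge 11.1918, Pinehurst 2.8537, Fernley 8.3686, Claybrook 11.8936, Millford 9.1476, Oakdale 6.5446.
Lower quotas: Stonebridge 11, Pinehurst 2, Fernley 8, Claybrook 11, Millford 9, Oakdale 6 (sum 47, leaving 3 seats).
Remainders in descending order: Claybrook 0.8936, Pinehurst 0.8537, Oakdale 0.5446, Fernley 0.3686, Stonebridge 0.1918, Millford 0.1476.
The surplus seats go to Claybrook, Pinehurst, Oakdale.

Stonebridge=11; Pinehurst=3; Fernley=8; Claybrook=12; Millford=9; Oakdale=7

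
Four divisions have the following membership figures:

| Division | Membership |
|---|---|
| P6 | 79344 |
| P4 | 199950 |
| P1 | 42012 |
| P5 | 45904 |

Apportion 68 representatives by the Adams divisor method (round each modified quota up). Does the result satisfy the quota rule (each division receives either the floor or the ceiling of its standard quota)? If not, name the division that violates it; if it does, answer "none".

Standard quotas: P6 14.693, P4 37.027, P1 7.780, P5 8.501.
Adams allocation: P6 15, P4 36, P1 8, P5 9.
P4 has quota 37.027 (lower 37, upper 38) but receives 36 — outside the quota interval.

P4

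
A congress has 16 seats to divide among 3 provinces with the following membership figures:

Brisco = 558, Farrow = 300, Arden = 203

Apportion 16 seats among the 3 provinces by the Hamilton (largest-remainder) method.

Brisco=8, Farrow=5, Arden=3

Total 1061; standard divisor 1061/16 ≈ 66.312.
Standard quotas: Brisco 8.415, Farrow 4.524, Arden 3.061.
Lower quotas: Brisco 8, Farrow 4, Arden 3 (sum 15, leaving 1 seat).
Remainders in descending order: Farrow 0.524, Brisco 0.415, Arden 0.061.
The surplus seat goes to Farrow.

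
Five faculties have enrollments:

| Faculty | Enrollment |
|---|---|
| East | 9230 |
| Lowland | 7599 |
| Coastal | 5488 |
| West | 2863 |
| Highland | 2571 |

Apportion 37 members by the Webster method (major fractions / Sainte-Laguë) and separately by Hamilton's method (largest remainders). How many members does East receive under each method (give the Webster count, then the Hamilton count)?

13 and 12

Webster: East 13, Lowland 10, Coastal 7, West 4, Highland 3.
Hamilton: East 12, Lowland 10, Coastal 7, West 4, Highland 4.
East gets 13 under Webster and 12 under Hamilton.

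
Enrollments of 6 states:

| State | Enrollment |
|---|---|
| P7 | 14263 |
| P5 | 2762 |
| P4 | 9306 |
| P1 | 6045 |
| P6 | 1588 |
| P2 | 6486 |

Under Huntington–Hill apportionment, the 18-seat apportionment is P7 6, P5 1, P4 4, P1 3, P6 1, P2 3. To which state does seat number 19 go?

P7

Priority for the next seat is population ÷ (√(s·(s+1))).
Priorities: P7 2200.829, P5 1953.029, P4 2080.885, P1 1745.041, P6 1122.886, P2 1872.347.
Highest priority: P7.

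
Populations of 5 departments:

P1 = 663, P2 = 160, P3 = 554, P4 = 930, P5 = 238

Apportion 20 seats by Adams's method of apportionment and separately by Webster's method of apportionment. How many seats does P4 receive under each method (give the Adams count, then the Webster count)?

7 and 8

Adams: P1 5, P2 2, P3 4, P4 7, P5 2.
Webster: P1 5, P2 1, P3 4, P4 8, P5 2.
P4 gets 7 under Adams and 8 under Webster.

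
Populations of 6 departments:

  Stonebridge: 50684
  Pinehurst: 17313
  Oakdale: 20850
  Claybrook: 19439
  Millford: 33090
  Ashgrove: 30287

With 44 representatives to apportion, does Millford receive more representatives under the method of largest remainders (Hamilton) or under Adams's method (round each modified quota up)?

Hamilton

Hamilton: Stonebridge 13, Pinehurst 4, Oakdale 5, Claybrook 5, Millford 9, Ashgrove 8.
Adams: Stonebridge 13, Pinehurst 5, Oakdale 5, Claybrook 5, Millford 8, Ashgrove 8.
Millford gets 9 under Hamilton and 8 under Adams.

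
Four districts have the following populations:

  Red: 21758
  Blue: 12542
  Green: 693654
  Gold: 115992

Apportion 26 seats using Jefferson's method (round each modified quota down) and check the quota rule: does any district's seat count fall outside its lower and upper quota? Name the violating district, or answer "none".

Green

Standard quotas: Red 0.670, Blue 0.386, Green 21.370, Gold 3.573.
Jefferson allocation: Red 0, Blue 0, Green 23, Gold 3.
Green has quota 21.370 (lower 21, upper 22) but receives 23 — outside the quota interval.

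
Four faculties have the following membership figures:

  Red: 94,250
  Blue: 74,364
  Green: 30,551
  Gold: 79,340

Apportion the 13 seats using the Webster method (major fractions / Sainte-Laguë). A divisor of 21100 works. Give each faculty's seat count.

With modified divisor 21100: modified quotas Red 4.467, Blue 3.524, Green 1.448, Gold 3.760.
Rounding to the nearest integer: Red 4, Blue 4, Green 1, Gold 4 (total 13).

Red 4; Blue 4; Green 1; Gold 4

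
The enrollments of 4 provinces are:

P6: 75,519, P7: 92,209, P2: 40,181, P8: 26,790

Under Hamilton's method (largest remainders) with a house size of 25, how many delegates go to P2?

4

The standard divisor is 234699/25 ≈ 9387.96.
Standard quotas: P6 8.0442, P7 9.8220, P2 4.2801, P8 2.8537.
Lower quotas: P6 8, P7 9, P2 4, P8 2 (sum 23, leaving 2 seats).
Remainders in descending order: P8 0.8537, P7 0.8220, P2 0.2801, P6 0.0442.
The surplus seats go to P8, P7.
P2 receives 4.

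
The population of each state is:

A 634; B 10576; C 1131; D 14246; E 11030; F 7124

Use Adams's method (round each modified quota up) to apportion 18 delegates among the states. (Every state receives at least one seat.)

A 1, B 4, C 1, D 5, E 4, F 3

Standard divisor 44741/18 ≈ 2485.611; standard quotas: A 0.255, B 4.255, C 0.455, D 5.731, E 4.438, F 2.866.
Rounding up gives 1, 5, 1, 6, 5, 3 = 21 seats, so the divisor must be adjusted.
With modified divisor 3200: modified quotas A 0.198, B 3.305, C 0.353, D 4.452, E 3.447, F 2.226.
Rounding up: A 1, B 4, C 1, D 5, E 4, F 3 (total 18).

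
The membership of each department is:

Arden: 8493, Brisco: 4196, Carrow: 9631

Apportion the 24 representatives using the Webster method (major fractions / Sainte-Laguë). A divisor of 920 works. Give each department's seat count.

Arden: 9, Brisco: 5, Carrow: 10

With modified divisor 920: modified quotas Arden 9.232, Brisco 4.561, Carrow 10.468.
Rounding to the nearest integer: Arden 9, Brisco 5, Carrow 10 (total 24).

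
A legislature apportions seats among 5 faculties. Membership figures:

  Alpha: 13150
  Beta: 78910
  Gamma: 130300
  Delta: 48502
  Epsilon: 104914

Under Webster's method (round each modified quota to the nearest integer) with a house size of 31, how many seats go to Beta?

6

Standard divisor 375776/31 ≈ 12121.806; standard quotas: Alpha 1.085, Beta 6.510, Gamma 10.749, Delta 4.001, Epsilon 8.655.
Rounding to the nearest integer gives 1, 7, 11, 4, 9 = 32 seats, so the divisor must be adjusted.
With modified divisor 12200: modified quotas Alpha 1.078, Beta 6.468, Gamma 10.680, Delta 3.976, Epsilon 8.600.
Rounding to the nearest integer: Alpha 1, Beta 6, Gamma 11, Delta 4, Epsilon 9 (total 31).
Beta receives 6.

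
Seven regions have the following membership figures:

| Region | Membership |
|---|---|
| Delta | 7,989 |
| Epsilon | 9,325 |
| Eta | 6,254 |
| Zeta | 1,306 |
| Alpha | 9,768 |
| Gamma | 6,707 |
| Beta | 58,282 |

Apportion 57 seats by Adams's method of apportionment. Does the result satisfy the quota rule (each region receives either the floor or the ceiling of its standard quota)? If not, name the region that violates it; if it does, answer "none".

Standard quotas: Delta 4.571, Epsilon 5.335, Eta 3.578, Zeta 0.747, Alpha 5.588, Gamma 3.837, Beta 33.344.
Adams allocation: Delta 5, Epsilon 5, Eta 4, Zeta 1, Alpha 6, Gamma 4, Beta 32.
Beta has quota 33.344 (lower 33, upper 34) but receives 32 — outside the quota interval.

Beta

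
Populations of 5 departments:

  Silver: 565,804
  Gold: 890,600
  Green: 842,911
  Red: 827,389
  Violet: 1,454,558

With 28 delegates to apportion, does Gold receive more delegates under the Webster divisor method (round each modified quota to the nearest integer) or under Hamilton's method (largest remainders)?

Webster: Silver 3, Gold 6, Green 5, Red 5, Violet 9.
Hamilton: Silver 4, Gold 5, Green 5, Red 5, Violet 9.
Gold gets 6 under Webster and 5 under Hamilton.

Webster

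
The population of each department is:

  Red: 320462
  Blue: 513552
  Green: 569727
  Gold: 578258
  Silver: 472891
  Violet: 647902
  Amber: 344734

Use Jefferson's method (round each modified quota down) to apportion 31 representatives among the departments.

Standard divisor 3447526/31 ≈ 111210.516; standard quotas: Red 2.882, Blue 4.618, Green 5.123, Gold 5.200, Silver 4.252, Violet 5.826, Amber 3.100.
Rounding down gives 2, 4, 5, 5, 4, 5, 3 = 28 seats, so the divisor must be adjusted.
With modified divisor 99500: modified quotas Red 3.221, Blue 5.161, Green 5.726, Gold 5.812, Silver 4.753, Violet 6.512, Amber 3.465.
Rounding down: Red 3, Blue 5, Green 5, Gold 5, Silver 4, Violet 6, Amber 3 (total 31).

Red: 3; Blue: 5; Green: 5; Gold: 5; Silver: 4; Violet: 6; Amber: 3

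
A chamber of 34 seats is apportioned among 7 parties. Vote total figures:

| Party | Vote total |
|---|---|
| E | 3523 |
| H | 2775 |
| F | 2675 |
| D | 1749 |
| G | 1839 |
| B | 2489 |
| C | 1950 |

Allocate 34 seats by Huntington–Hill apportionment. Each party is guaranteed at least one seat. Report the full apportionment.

E: 7, H: 6, F: 5, D: 3, G: 4, B: 5, C: 4

With divisor 506: modified quotas E 6.962, H 5.484, F 5.287, D 3.457, G 3.634, B 4.919, C 3.854.
Geometric-mean thresholds: E √(6·7)=6.481, H √(5·6)=5.477, F √(5·6)=5.477, D √(3·4)=3.464, G √(3·4)=3.464, B √(4·5)=4.472, C √(3·4)=3.464.
Each quota rounded against its threshold gives E 7, H 6, F 5, D 3, G 4, B 5, C 4 (total 34).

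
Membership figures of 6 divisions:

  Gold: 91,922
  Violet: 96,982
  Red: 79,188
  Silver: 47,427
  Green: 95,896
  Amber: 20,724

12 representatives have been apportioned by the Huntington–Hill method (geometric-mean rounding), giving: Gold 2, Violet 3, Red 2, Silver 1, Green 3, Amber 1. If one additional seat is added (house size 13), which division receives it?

Priority for the next seat is population ÷ (√(s·(s+1))).
Priorities: Gold 37526.999, Violet 27996.292, Red 32328.366, Silver 33535.953, Green 27682.791, Amber 14654.081.
Highest priority: Gold.

Gold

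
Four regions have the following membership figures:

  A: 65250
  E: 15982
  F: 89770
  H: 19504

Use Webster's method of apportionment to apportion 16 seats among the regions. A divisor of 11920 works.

With modified divisor 11920: modified quotas A 5.474, E 1.341, F 7.531, H 1.636.
Rounding to the nearest integer: A 5, E 1, F 8, H 2 (total 16).

A: 5, E: 1, F: 8, H: 2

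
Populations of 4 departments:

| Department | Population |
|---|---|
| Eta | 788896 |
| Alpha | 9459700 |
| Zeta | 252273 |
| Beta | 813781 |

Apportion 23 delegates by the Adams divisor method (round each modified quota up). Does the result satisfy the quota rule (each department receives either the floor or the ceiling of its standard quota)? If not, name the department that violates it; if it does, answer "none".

Alpha

Standard quotas: Eta 1.604, Alpha 19.229, Zeta 0.513, Beta 1.654.
Adams allocation: Eta 2, Alpha 18, Zeta 1, Beta 2.
Alpha has quota 19.229 (lower 19, upper 20) but receives 18 — outside the quota interval.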